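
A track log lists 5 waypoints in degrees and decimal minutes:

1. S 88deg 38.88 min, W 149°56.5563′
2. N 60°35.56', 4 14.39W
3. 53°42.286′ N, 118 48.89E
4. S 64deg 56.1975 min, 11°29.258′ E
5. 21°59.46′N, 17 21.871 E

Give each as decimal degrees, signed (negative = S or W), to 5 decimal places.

1. -88.64800, -149.94261
2. 60.59267, -4.23983
3. 53.70477, 118.81483
4. -64.93663, 11.48763
5. 21.99100, 17.36452

Point 1:
  φ: 88 + 38.88/60 = 88.648000
  S → negative
  λ: 149 + 56.5563/60 = 149.942605
  W → negative
Point 2:
  Lat: 35.56′ = 0.592667°; total 60.592667
  N ⇒ keep positive
  Lon: 14.39′ = 0.239833°; total 4.239833
  W ⇒ negate
Point 3:
  Latitude: 42.286′ = 0.704767°; total 53.704767
  N ⇒ keep positive
  λ: 118 + 48.89/60 = 118.814833
  E ⇒ keep positive
Point 4:
  Latitude: 64 + 56.1975/60 = 64.936625
  hemisphere S, so the sign is −
  Lon: 29.258′ = 0.487633°; total 11.487633
  E ⇒ keep positive
Point 5:
  φ: 21 + 59.46/60 = 21.991000
  N → positive
  Lon: 21.871′ = 0.364517°; total 17.364517
  E → positive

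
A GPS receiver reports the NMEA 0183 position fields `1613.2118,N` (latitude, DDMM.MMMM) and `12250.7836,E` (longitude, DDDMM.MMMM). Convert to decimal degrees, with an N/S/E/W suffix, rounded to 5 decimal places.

16.22020° N, 122.84639° E

φ: split at 2 digits → 16° and 13.2118′; 16 + 13.2118/60 = 16.220197
Lon: split at 3 digits → 122° and 50.7836′; 122 + 50.7836/60 = 122.846393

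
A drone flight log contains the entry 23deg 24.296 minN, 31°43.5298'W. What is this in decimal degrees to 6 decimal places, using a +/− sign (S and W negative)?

23.404933, -31.725497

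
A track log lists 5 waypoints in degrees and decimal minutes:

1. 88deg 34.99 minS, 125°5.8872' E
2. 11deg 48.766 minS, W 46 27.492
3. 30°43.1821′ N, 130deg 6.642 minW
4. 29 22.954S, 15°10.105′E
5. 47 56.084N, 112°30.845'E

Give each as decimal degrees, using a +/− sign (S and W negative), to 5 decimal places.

1. -88.58317, 125.09812
2. -11.81277, -46.45820
3. 30.71970, -130.11070
4. -29.38257, 15.16842
5. 47.93473, 112.51408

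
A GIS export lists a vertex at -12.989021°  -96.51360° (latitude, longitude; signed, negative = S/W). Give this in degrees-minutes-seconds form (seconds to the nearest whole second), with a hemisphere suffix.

Latitude is negative → S; |value| = 12.989021
φ: 0.989021 × 60 = 59.34126′ → 59′, remainder × 60 = 20.48″
Longitude is negative → W; |value| = 96.513600
Longitude: whole degrees 96; 30.81600′ → 30′ and 48.96″

12°59′20″ S, 96°30′49″ W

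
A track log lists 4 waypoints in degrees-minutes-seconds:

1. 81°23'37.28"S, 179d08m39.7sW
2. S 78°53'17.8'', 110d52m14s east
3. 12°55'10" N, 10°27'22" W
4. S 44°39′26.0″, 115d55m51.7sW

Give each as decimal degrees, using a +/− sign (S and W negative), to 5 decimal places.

1. -81.39369, -179.14436
2. -78.88828, 110.87056
3. 12.91944, -10.45611
4. -44.65722, -115.93103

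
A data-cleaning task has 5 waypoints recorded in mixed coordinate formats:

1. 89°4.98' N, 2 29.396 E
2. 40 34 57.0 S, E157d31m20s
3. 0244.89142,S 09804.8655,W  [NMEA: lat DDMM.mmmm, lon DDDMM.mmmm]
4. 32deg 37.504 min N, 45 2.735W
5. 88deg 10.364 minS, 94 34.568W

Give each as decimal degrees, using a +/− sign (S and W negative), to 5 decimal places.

Point 1:
  Latitude: 89 + 4.98/60 = 89.083000
  N ⇒ keep positive
  Lon: 2 + 29.396/60 = 2.489933
  E → positive
Point 2:
  φ: 34′ + 57″ = 34.95000′; 40 + 34.95000/60 = 40.582500
  S ⇒ negate
  Lon: 157° + 31/60 + 20/3600 = 157 + 0.516667 + 0.005556 = 157.522222
  E → positive
Point 3:
  Latitude: degrees = first 2 digits = 2, minutes = 44.89142; 2 + 44.89142/60 = 2.748190
  S → negative
  λ: degrees = first 3 digits = 98, minutes = 4.8655; 98 + 4.8655/60 = 98.081092
  W ⇒ negate
Point 4:
  Lat: 32 + 37.504/60 = 32.625067
  N → positive
  λ: 2.735′ = 0.045583°; total 45.045583
  W ⇒ negate
Point 5:
  Lat: 10.364′ = 0.172733°; total 88.172733
  S ⇒ negate
  Longitude: 34.568′ = 0.576133°; total 94.576133
  W ⇒ negate

1. 89.08300, 2.48993
2. -40.58250, 157.52222
3. -2.74819, -98.08109
4. 32.62507, -45.04558
5. -88.17273, -94.57613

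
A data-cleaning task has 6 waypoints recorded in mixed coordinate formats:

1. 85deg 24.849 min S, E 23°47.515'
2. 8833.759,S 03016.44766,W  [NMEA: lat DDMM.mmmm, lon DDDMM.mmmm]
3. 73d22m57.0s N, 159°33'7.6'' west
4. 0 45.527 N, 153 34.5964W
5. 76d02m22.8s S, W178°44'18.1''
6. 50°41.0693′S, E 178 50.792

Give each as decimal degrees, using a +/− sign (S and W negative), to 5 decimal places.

1. -85.41415, 23.79192
2. -88.56265, -30.27413
3. 73.38250, -159.55211
4. 0.75878, -153.57661
5. -76.03967, -178.73836
6. -50.68449, 178.84653

Point 1:
  Lat: 85 + 24.849/60 = 85.414150
  S ⇒ negate
  Lon: 47.515′ = 0.791917°; total 23.791917
  E → positive
Point 2:
  Latitude: degrees = first 2 digits = 88, minutes = 33.759; 88 + 33.759/60 = 88.562650
  S → negative
  λ: split at 3 digits → 030° and 16.44766′; 30 + 16.44766/60 = 30.274128
  W ⇒ negate
Point 3:
  Lat: 73 + 22/60 + 57/3600 = 73.382500
  N ⇒ keep positive
  Lon: 159 + 33/60 + 7.6/3600 = 159.552111
  W ⇒ negate
Point 4:
  Latitude: 45.527′ = 0.758783°; total 0.758783
  N → positive
  Longitude: 153 + 34.5964/60 = 153.576607
  W → negative
Point 5:
  φ: 2′ + 22.8″ = 2.38000′; 76 + 2.38000/60 = 76.039667
  hemisphere S, so the sign is −
  Lon: 178 + 44/60 + 18.1/3600 = 178.738361
  hemisphere W, so the sign is −
Point 6:
  Latitude: 50 + 41.0693/60 = 50.684488
  hemisphere S, so the sign is −
  Longitude: 178 + 50.792/60 = 178.846533
  E ⇒ keep positive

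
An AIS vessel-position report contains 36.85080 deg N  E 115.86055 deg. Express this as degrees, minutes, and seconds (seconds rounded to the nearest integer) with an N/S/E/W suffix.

φ: 0.850800 × 60 = 51.04800′ → 51′, remainder × 60 = 2.88″
Longitude: whole degrees 115; 51.63300′ → 51′ and 37.98″

36°51′3″ N, 115°51′38″ E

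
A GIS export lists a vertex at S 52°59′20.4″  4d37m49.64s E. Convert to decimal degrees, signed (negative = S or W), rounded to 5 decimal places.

-52.98900, 4.63046

Latitude: 59′ + 20.4″ = 59.34000′; 52 + 59.34000/60 = 52.989000
S → negative
λ: 4° + 37/60 + 49.64/3600 = 4 + 0.616667 + 0.013789 = 4.630456
E ⇒ keep positive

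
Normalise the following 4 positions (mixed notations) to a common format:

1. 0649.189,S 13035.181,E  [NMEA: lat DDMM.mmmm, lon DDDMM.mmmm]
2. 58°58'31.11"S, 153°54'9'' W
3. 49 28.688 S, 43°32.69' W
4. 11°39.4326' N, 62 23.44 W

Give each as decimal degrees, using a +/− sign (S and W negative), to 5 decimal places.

Point 1:
  φ: split at 2 digits → 06° and 49.189′; 6 + 49.189/60 = 6.819817
  S ⇒ negate
  Longitude: degrees = first 3 digits = 130, minutes = 35.181; 130 + 35.181/60 = 130.586350
  E → positive
Point 2:
  φ: 58′ + 31.11″ = 58.51850′; 58 + 58.51850/60 = 58.975308
  S → negative
  Longitude: 54′ + 9″ = 54.15000′; 153 + 54.15000/60 = 153.902500
  W → negative
Point 3:
  Lat: 49 + 28.688/60 = 49.478133
  S → negative
  λ: 43 + 32.69/60 = 43.544833
  hemisphere W, so the sign is −
Point 4:
  Lat: 39.4326′ = 0.657210°; total 11.657210
  N → positive
  Lon: 23.44′ = 0.390667°; total 62.390667
  hemisphere W, so the sign is −

1. -6.81982, 130.58635
2. -58.97531, -153.90250
3. -49.47813, -43.54483
4. 11.65721, -62.39067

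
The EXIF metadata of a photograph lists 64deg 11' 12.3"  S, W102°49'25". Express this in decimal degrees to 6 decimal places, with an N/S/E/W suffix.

64.186750° S, 102.823611° W

φ: 64 + 11/60 + 12.3/3600 = 64.1867500
Lon: 49′ + 25″ = 49.41667′; 102 + 49.41667/60 = 102.8236111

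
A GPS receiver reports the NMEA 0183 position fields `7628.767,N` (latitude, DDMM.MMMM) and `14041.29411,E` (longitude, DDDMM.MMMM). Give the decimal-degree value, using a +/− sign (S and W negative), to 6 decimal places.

76.479450, 140.688235

Lat: degrees = first 2 digits = 76, minutes = 28.767; 76 + 28.767/60 = 76.4794500
N ⇒ keep positive
Lon: degrees = first 3 digits = 140, minutes = 41.29411; 140 + 41.29411/60 = 140.6882352
E → positive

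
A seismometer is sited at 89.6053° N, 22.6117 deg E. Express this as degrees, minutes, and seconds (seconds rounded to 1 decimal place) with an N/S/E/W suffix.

89°36′19.1″ N, 22°36′42.1″ E

Lat: whole degrees 89; 36.31800′ → 36′ and 19.080″
Longitude: 0.611700° → 36.70200′; 0.70200 × 60 = 42.120″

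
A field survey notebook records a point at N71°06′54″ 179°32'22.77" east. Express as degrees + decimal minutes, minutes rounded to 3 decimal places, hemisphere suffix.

Lat: 6 + 54/60 = 6.90000′
Longitude: seconds/60 = 0.37950; minutes = 32 + 0.37950 = 32.37950

71° 6.900′ N, 179° 32.380′ E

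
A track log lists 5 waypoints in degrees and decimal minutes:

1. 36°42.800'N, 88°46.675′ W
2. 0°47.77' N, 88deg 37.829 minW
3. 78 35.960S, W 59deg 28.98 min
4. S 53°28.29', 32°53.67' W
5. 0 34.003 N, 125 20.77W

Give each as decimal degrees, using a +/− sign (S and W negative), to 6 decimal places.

Point 1:
  Latitude: 36 + 42.8/60 = 36.7133333
  N → positive
  λ: 88 + 46.675/60 = 88.7779167
  W → negative
Point 2:
  φ: 0 + 47.77/60 = 0.7961667
  N ⇒ keep positive
  Longitude: 88 + 37.829/60 = 88.6304833
  W → negative
Point 3:
  φ: 35.96′ = 0.599333°; total 78.5993333
  S → negative
  Longitude: 59 + 28.98/60 = 59.4830000
  W ⇒ negate
Point 4:
  Latitude: 53 + 28.29/60 = 53.4715000
  S → negative
  λ: 32 + 53.67/60 = 32.8945000
  hemisphere W, so the sign is −
Point 5:
  φ: 34.003′ = 0.566717°; total 0.5667167
  N → positive
  Longitude: 20.77′ = 0.346167°; total 125.3461667
  W ⇒ negate

1. 36.713333, -88.777917
2. 0.796167, -88.630483
3. -78.599333, -59.483000
4. -53.471500, -32.894500
5. 0.566717, -125.346167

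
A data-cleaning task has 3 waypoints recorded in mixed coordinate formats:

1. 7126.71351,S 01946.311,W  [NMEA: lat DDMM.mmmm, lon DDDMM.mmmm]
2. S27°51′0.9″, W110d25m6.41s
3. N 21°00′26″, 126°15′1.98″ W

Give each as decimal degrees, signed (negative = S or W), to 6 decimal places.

1. -71.445225, -19.771850
2. -27.850250, -110.418447
3. 21.007222, -126.250550

Point 1:
  Lat: split at 2 digits → 71° and 26.71351′; 71 + 26.71351/60 = 71.4452252
  S ⇒ negate
  λ: degrees = first 3 digits = 19, minutes = 46.311; 19 + 46.311/60 = 19.7718500
  hemisphere W, so the sign is −
Point 2:
  Latitude: 27° + 51/60 + 0.9/3600 = 27 + 0.850000 + 0.000250 = 27.8502500
  S ⇒ negate
  λ: 25′ + 6.41″ = 25.10683′; 110 + 25.10683/60 = 110.4184472
  W → negative
Point 3:
  Latitude: 0′ + 26″ = 0.43333′; 21 + 0.43333/60 = 21.0072222
  N ⇒ keep positive
  Longitude: 15′ + 1.98″ = 15.03300′; 126 + 15.03300/60 = 126.2505500
  hemisphere W, so the sign is −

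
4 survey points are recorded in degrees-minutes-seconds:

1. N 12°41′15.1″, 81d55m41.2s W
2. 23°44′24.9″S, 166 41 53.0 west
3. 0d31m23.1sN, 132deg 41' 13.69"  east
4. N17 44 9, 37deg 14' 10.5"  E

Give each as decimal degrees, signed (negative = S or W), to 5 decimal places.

Point 1:
  Latitude: 41′ + 15.1″ = 41.25167′; 12 + 41.25167/60 = 12.687528
  N → positive
  Longitude: 81° + 55/60 + 41.2/3600 = 81 + 0.916667 + 0.011444 = 81.928111
  W → negative
Point 2:
  Lat: 44′ + 24.9″ = 44.41500′; 23 + 44.41500/60 = 23.740250
  hemisphere S, so the sign is −
  Longitude: 166 + 41/60 + 53/3600 = 166.698056
  hemisphere W, so the sign is −
Point 3:
  Latitude: 0 + 31/60 + 23.1/3600 = 0.523083
  N → positive
  Lon: 132 + 41/60 + 13.69/3600 = 132.687136
  E ⇒ keep positive
Point 4:
  Latitude: 17 + 44/60 + 9/3600 = 17.735833
  N → positive
  Longitude: 14′ + 10.5″ = 14.17500′; 37 + 14.17500/60 = 37.236250
  E ⇒ keep positive

1. 12.68753, -81.92811
2. -23.74025, -166.69806
3. 0.52308, 132.68714
4. 17.73583, 37.23625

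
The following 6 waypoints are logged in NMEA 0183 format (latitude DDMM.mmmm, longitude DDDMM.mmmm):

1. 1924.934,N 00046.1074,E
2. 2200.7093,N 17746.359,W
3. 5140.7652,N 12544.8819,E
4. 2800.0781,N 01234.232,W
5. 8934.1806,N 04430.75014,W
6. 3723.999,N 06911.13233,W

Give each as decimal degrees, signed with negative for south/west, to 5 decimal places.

Point 1:
  φ: split at 2 digits → 19° and 24.934′; 19 + 24.934/60 = 19.415567
  N → positive
  Longitude: split at 3 digits → 000° and 46.1074′; 0 + 46.1074/60 = 0.768457
  E ⇒ keep positive
Point 2:
  φ: split at 2 digits → 22° and 0.7093′; 22 + 0.7093/60 = 22.011822
  N ⇒ keep positive
  λ: degrees = first 3 digits = 177, minutes = 46.359; 177 + 46.359/60 = 177.772650
  W ⇒ negate
Point 3:
  φ: degrees = first 2 digits = 51, minutes = 40.7652; 51 + 40.7652/60 = 51.679420
  N ⇒ keep positive
  λ: split at 3 digits → 125° and 44.8819′; 125 + 44.8819/60 = 125.748032
  E → positive
Point 4:
  Lat: degrees = first 2 digits = 28, minutes = 0.0781; 28 + 0.0781/60 = 28.001302
  N ⇒ keep positive
  Lon: split at 3 digits → 012° and 34.232′; 12 + 34.232/60 = 12.570533
  hemisphere W, so the sign is −
Point 5:
  Lat: split at 2 digits → 89° and 34.1806′; 89 + 34.1806/60 = 89.569677
  N ⇒ keep positive
  Lon: split at 3 digits → 044° and 30.75014′; 44 + 30.75014/60 = 44.512502
  W → negative
Point 6:
  Lat: split at 2 digits → 37° and 23.999′; 37 + 23.999/60 = 37.399983
  N → positive
  λ: degrees = first 3 digits = 69, minutes = 11.13233; 69 + 11.13233/60 = 69.185539
  W ⇒ negate

1. 19.41557, 0.76846
2. 22.01182, -177.77265
3. 51.67942, 125.74803
4. 28.00130, -12.57053
5. 89.56968, -44.51250
6. 37.39998, -69.18554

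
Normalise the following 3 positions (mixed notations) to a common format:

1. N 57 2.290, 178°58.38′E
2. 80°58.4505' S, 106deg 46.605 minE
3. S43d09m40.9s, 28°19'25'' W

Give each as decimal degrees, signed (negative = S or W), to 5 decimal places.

1. 57.03817, 178.97300
2. -80.97418, 106.77675
3. -43.16136, -28.32361

Point 1:
  Latitude: 57 + 2.29/60 = 57.038167
  N → positive
  λ: 178 + 58.38/60 = 178.973000
  E → positive
Point 2:
  φ: 58.4505′ = 0.974175°; total 80.974175
  S ⇒ negate
  Longitude: 106 + 46.605/60 = 106.776750
  E → positive
Point 3:
  Latitude: 9′ + 40.9″ = 9.68167′; 43 + 9.68167/60 = 43.161361
  S ⇒ negate
  Longitude: 28° + 19/60 + 25/3600 = 28 + 0.316667 + 0.006944 = 28.323611
  W ⇒ negate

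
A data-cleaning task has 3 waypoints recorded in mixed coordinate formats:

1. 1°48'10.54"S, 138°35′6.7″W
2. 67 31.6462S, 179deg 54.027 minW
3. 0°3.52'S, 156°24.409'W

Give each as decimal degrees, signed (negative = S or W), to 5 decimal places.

Point 1:
  Latitude: 48′ + 10.54″ = 48.17567′; 1 + 48.17567/60 = 1.802928
  S ⇒ negate
  λ: 138° + 35/60 + 6.7/3600 = 138 + 0.583333 + 0.001861 = 138.585194
  W ⇒ negate
Point 2:
  Lat: 31.6462′ = 0.527437°; total 67.527437
  S ⇒ negate
  Longitude: 54.027′ = 0.900450°; total 179.900450
  W → negative
Point 3:
  Lat: 3.52′ = 0.058667°; total 0.058667
  S ⇒ negate
  Longitude: 24.409′ = 0.406817°; total 156.406817
  W ⇒ negate

1. -1.80293, -138.58519
2. -67.52744, -179.90045
3. -0.05867, -156.40682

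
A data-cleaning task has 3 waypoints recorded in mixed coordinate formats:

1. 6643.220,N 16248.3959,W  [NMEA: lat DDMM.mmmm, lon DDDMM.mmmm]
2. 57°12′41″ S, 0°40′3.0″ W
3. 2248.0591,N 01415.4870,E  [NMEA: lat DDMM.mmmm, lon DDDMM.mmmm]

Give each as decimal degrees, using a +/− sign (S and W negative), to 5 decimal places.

1. 66.72033, -162.80660
2. -57.21139, -0.66750
3. 22.80099, 14.25812

Point 1:
  Latitude: degrees = first 2 digits = 66, minutes = 43.22; 66 + 43.22/60 = 66.720333
  N ⇒ keep positive
  Lon: split at 3 digits → 162° and 48.3959′; 162 + 48.3959/60 = 162.806598
  hemisphere W, so the sign is −
Point 2:
  Lat: 57° + 12/60 + 41/3600 = 57 + 0.200000 + 0.011389 = 57.211389
  S ⇒ negate
  Longitude: 0° + 40/60 + 3/3600 = 0 + 0.666667 + 0.000833 = 0.667500
  W → negative
Point 3:
  φ: split at 2 digits → 22° and 48.0591′; 22 + 48.0591/60 = 22.800985
  N → positive
  Lon: degrees = first 3 digits = 14, minutes = 15.487; 14 + 15.487/60 = 14.258117
  E ⇒ keep positive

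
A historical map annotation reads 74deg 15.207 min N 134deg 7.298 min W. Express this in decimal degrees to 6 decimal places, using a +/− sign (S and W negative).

74.253450, -134.121633

φ: 15.207′ = 0.253450°; total 74.2534500
N → positive
Lon: 7.298′ = 0.121633°; total 134.1216333
hemisphere W, so the sign is −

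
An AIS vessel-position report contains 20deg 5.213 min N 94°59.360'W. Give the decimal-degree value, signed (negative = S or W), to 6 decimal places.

20.086883, -94.989333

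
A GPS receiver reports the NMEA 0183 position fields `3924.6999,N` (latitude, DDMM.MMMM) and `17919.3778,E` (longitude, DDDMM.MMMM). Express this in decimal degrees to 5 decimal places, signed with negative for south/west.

39.41167, 179.32296

Lat: degrees = first 2 digits = 39, minutes = 24.6999; 39 + 24.6999/60 = 39.411665
N → positive
Longitude: split at 3 digits → 179° and 19.3778′; 179 + 19.3778/60 = 179.322963
E ⇒ keep positive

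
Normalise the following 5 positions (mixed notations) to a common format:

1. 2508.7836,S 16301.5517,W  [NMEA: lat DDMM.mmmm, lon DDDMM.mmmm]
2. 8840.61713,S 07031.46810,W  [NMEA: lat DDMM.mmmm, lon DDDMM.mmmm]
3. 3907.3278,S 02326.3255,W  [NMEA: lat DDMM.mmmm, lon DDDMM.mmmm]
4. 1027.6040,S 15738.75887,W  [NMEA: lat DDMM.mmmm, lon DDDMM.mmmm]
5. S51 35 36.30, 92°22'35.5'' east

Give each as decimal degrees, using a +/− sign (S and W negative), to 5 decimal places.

Point 1:
  φ: degrees = first 2 digits = 25, minutes = 8.7836; 25 + 8.7836/60 = 25.146393
  S ⇒ negate
  Lon: degrees = first 3 digits = 163, minutes = 1.5517; 163 + 1.5517/60 = 163.025862
  hemisphere W, so the sign is −
Point 2:
  Latitude: split at 2 digits → 88° and 40.61713′; 88 + 40.61713/60 = 88.676952
  S ⇒ negate
  λ: split at 3 digits → 070° and 31.4681′; 70 + 31.4681/60 = 70.524468
  W → negative
Point 3:
  φ: split at 2 digits → 39° and 7.3278′; 39 + 7.3278/60 = 39.122130
  S ⇒ negate
  Lon: degrees = first 3 digits = 23, minutes = 26.3255; 23 + 26.3255/60 = 23.438758
  hemisphere W, so the sign is −
Point 4:
  Latitude: split at 2 digits → 10° and 27.604′; 10 + 27.604/60 = 10.460067
  S ⇒ negate
  Longitude: degrees = first 3 digits = 157, minutes = 38.75887; 157 + 38.75887/60 = 157.645981
  W → negative
Point 5:
  φ: 51° + 35/60 + 36.3/3600 = 51 + 0.583333 + 0.010083 = 51.593417
  S → negative
  Longitude: 22′ + 35.5″ = 22.59167′; 92 + 22.59167/60 = 92.376528
  E → positive

1. -25.14639, -163.02586
2. -88.67695, -70.52447
3. -39.12213, -23.43876
4. -10.46007, -157.64598
5. -51.59342, 92.37653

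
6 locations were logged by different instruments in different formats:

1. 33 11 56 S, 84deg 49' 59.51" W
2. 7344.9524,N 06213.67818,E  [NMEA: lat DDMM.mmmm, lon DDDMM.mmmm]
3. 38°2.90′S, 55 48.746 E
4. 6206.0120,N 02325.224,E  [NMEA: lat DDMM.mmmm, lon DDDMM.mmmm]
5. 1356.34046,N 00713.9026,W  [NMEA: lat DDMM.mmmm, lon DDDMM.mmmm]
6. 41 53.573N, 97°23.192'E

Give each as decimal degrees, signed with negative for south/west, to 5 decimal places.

1. -33.19889, -84.83320
2. 73.74921, 62.22797
3. -38.04833, 55.81243
4. 62.10020, 23.42040
5. 13.93901, -7.23171
6. 41.89288, 97.38653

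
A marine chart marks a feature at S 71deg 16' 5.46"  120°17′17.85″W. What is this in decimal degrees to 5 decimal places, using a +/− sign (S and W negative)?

-71.26818, -120.28829

Lat: 71° + 16/60 + 5.46/3600 = 71 + 0.266667 + 0.001517 = 71.268183
S → negative
Longitude: 120° + 17/60 + 17.85/3600 = 120 + 0.283333 + 0.004958 = 120.288292
W → negative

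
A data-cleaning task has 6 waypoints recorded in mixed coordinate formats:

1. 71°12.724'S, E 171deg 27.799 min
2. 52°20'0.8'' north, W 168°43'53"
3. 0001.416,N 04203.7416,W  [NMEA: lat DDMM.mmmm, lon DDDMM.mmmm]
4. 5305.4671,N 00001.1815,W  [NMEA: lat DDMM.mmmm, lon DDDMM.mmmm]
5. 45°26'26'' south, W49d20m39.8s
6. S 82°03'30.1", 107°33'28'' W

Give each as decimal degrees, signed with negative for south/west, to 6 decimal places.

1. -71.212067, 171.463317
2. 52.333556, -168.731389
3. 0.023600, -42.062360
4. 53.091118, -0.019692
5. -45.440556, -49.344389
6. -82.058361, -107.557778

Point 1:
  Lat: 71 + 12.724/60 = 71.2120667
  hemisphere S, so the sign is −
  λ: 171 + 27.799/60 = 171.4633167
  E → positive
Point 2:
  φ: 20′ + 0.8″ = 20.01333′; 52 + 20.01333/60 = 52.3335556
  N ⇒ keep positive
  Lon: 168° + 43/60 + 53/3600 = 168 + 0.716667 + 0.014722 = 168.7313889
  W → negative
Point 3:
  Lat: degrees = first 2 digits = 0, minutes = 1.416; 0 + 1.416/60 = 0.0236000
  N → positive
  Lon: degrees = first 3 digits = 42, minutes = 3.7416; 42 + 3.7416/60 = 42.0623600
  W ⇒ negate
Point 4:
  Latitude: split at 2 digits → 53° and 5.4671′; 53 + 5.4671/60 = 53.0911183
  N ⇒ keep positive
  λ: split at 3 digits → 000° and 1.1815′; 0 + 1.1815/60 = 0.0196917
  W ⇒ negate
Point 5:
  Lat: 26′ + 26″ = 26.43333′; 45 + 26.43333/60 = 45.4405556
  hemisphere S, so the sign is −
  Longitude: 49° + 20/60 + 39.8/3600 = 49 + 0.333333 + 0.011056 = 49.3443889
  W → negative
Point 6:
  φ: 3′ + 30.1″ = 3.50167′; 82 + 3.50167/60 = 82.0583611
  S ⇒ negate
  Longitude: 33′ + 28″ = 33.46667′; 107 + 33.46667/60 = 107.5577778
  hemisphere W, so the sign is −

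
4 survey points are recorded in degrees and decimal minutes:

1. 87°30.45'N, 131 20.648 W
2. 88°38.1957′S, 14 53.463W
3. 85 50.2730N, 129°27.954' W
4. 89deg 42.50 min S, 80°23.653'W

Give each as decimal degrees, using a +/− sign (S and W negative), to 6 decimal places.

Point 1:
  Lat: 30.45′ = 0.507500°; total 87.5075000
  N → positive
  Lon: 131 + 20.648/60 = 131.3441333
  W ⇒ negate
Point 2:
  φ: 88 + 38.1957/60 = 88.6365950
  S → negative
  Longitude: 53.463′ = 0.891050°; total 14.8910500
  hemisphere W, so the sign is −
Point 3:
  Lat: 50.273′ = 0.837883°; total 85.8378833
  N → positive
  Longitude: 129 + 27.954/60 = 129.4659000
  hemisphere W, so the sign is −
Point 4:
  Latitude: 42.5′ = 0.708333°; total 89.7083333
  hemisphere S, so the sign is −
  λ: 80 + 23.653/60 = 80.3942167
  hemisphere W, so the sign is −

1. 87.507500, -131.344133
2. -88.636595, -14.891050
3. 85.837883, -129.465900
4. -89.708333, -80.394217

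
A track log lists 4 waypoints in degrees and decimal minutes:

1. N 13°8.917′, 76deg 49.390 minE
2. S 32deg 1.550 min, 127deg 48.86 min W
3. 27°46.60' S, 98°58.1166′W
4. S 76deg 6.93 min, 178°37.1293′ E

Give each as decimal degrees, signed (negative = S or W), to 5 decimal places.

1. 13.14862, 76.82317
2. -32.02583, -127.81433
3. -27.77667, -98.96861
4. -76.11550, 178.61882

Point 1:
  Latitude: 8.917′ = 0.148617°; total 13.148617
  N → positive
  λ: 76 + 49.39/60 = 76.823167
  E → positive
Point 2:
  φ: 1.55′ = 0.025833°; total 32.025833
  S ⇒ negate
  λ: 127 + 48.86/60 = 127.814333
  W → negative
Point 3:
  Latitude: 46.6′ = 0.776667°; total 27.776667
  S → negative
  λ: 98 + 58.1166/60 = 98.968610
  W → negative
Point 4:
  Latitude: 76 + 6.93/60 = 76.115500
  S ⇒ negate
  λ: 178 + 37.1293/60 = 178.618822
  E → positive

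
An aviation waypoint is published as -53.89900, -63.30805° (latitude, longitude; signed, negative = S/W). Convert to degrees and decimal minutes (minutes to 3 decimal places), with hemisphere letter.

Latitude is negative → S; |value| = 53.899000
Latitude: fractional part 0.899000 → 53.94000 minutes
Longitude is negative → W; |value| = 63.308050
λ: minutes = (63.308050 − 63) × 60 = 18.48300

53° 53.940′ S, 63° 18.483′ W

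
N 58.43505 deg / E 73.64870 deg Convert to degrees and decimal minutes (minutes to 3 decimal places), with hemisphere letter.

58° 26.103′ N, 73° 38.922′ E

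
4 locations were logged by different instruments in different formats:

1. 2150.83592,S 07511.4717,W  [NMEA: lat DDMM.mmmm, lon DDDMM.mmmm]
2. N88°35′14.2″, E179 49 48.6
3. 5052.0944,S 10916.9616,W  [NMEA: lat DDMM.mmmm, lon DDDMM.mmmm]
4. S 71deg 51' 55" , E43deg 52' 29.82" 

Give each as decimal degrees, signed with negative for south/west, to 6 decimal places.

Point 1:
  φ: degrees = first 2 digits = 21, minutes = 50.83592; 21 + 50.83592/60 = 21.8472653
  hemisphere S, so the sign is −
  λ: split at 3 digits → 075° and 11.4717′; 75 + 11.4717/60 = 75.1911950
  W ⇒ negate
Point 2:
  Lat: 35′ + 14.2″ = 35.23667′; 88 + 35.23667/60 = 88.5872778
  N ⇒ keep positive
  Longitude: 179 + 49/60 + 48.6/3600 = 179.8301667
  E → positive
Point 3:
  φ: split at 2 digits → 50° and 52.0944′; 50 + 52.0944/60 = 50.8682400
  hemisphere S, so the sign is −
  Longitude: degrees = first 3 digits = 109, minutes = 16.9616; 109 + 16.9616/60 = 109.2826933
  W ⇒ negate
Point 4:
  Lat: 71° + 51/60 + 55/3600 = 71 + 0.850000 + 0.015278 = 71.8652778
  S → negative
  Lon: 52′ + 29.82″ = 52.49700′; 43 + 52.49700/60 = 43.8749500
  E → positive

1. -21.847265, -75.191195
2. 88.587278, 179.830167
3. -50.868240, -109.282693
4. -71.865278, 43.874950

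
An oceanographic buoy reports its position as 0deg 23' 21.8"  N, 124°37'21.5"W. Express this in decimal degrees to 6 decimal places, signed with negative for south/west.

0.389389, -124.622639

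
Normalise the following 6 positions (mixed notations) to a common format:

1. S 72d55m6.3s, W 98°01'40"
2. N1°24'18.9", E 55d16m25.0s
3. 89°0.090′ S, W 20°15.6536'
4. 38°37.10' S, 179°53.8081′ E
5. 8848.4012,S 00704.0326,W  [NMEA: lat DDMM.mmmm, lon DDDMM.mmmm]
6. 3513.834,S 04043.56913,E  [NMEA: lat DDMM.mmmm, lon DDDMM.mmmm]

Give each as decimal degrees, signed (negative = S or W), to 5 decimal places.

1. -72.91842, -98.02778
2. 1.40525, 55.27361
3. -89.00150, -20.26089
4. -38.61833, 179.89680
5. -88.80669, -7.06721
6. -35.23057, 40.72615

Point 1:
  Latitude: 72 + 55/60 + 6.3/3600 = 72.918417
  S ⇒ negate
  Longitude: 1′ + 40″ = 1.66667′; 98 + 1.66667/60 = 98.027778
  W ⇒ negate
Point 2:
  Lat: 1° + 24/60 + 18.9/3600 = 1 + 0.400000 + 0.005250 = 1.405250
  N → positive
  Lon: 16′ + 25″ = 16.41667′; 55 + 16.41667/60 = 55.273611
  E → positive
Point 3:
  Lat: 0.09′ = 0.001500°; total 89.001500
  S ⇒ negate
  λ: 15.6536′ = 0.260893°; total 20.260893
  W → negative
Point 4:
  φ: 38 + 37.1/60 = 38.618333
  hemisphere S, so the sign is −
  λ: 53.8081′ = 0.896802°; total 179.896802
  E ⇒ keep positive
Point 5:
  Latitude: split at 2 digits → 88° and 48.4012′; 88 + 48.4012/60 = 88.806687
  S ⇒ negate
  Lon: split at 3 digits → 007° and 4.0326′; 7 + 4.0326/60 = 7.067210
  W ⇒ negate
Point 6:
  φ: degrees = first 2 digits = 35, minutes = 13.834; 35 + 13.834/60 = 35.230567
  S → negative
  Longitude: degrees = first 3 digits = 40, minutes = 43.56913; 40 + 43.56913/60 = 40.726152
  E → positive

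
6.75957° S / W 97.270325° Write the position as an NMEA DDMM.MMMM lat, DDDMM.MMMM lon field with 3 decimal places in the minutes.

0645.574,S / 09716.220,W

Latitude: 6° + 0.759570 × 60 = 6° 45.57420′
Longitude: 97° + 0.270325 × 60 = 97° 16.21950′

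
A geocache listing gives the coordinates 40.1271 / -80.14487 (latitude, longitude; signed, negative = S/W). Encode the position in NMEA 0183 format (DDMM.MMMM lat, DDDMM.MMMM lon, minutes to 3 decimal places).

4007.626,N / 08008.692,W

φ: fractional part 0.127100 → 7.62600 minutes
Longitude is negative → W; |value| = 80.144870
λ: fractional part 0.144870 → 8.69220 minutes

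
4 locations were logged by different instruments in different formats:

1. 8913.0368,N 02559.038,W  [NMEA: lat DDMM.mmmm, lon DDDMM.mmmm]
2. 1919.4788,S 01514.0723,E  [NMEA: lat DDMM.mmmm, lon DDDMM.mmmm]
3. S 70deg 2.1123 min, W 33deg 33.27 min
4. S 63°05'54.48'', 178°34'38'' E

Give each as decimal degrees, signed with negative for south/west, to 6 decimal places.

1. 89.217280, -25.983967
2. -19.324647, 15.234538
3. -70.035205, -33.554500
4. -63.098467, 178.577222

Point 1:
  Lat: degrees = first 2 digits = 89, minutes = 13.0368; 89 + 13.0368/60 = 89.2172800
  N → positive
  λ: split at 3 digits → 025° and 59.038′; 25 + 59.038/60 = 25.9839667
  W ⇒ negate
Point 2:
  Lat: degrees = first 2 digits = 19, minutes = 19.4788; 19 + 19.4788/60 = 19.3246467
  S ⇒ negate
  Lon: degrees = first 3 digits = 15, minutes = 14.0723; 15 + 14.0723/60 = 15.2345383
  E ⇒ keep positive
Point 3:
  Latitude: 70 + 2.1123/60 = 70.0352050
  S → negative
  λ: 33 + 33.27/60 = 33.5545000
  hemisphere W, so the sign is −
Point 4:
  Latitude: 63° + 5/60 + 54.48/3600 = 63 + 0.083333 + 0.015133 = 63.0984667
  hemisphere S, so the sign is −
  Lon: 178° + 34/60 + 38/3600 = 178 + 0.566667 + 0.010556 = 178.5772222
  E → positive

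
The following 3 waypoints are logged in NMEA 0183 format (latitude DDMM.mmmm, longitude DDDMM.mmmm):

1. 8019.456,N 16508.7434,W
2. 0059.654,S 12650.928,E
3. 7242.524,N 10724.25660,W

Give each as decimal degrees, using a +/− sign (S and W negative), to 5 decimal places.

Point 1:
  Latitude: degrees = first 2 digits = 80, minutes = 19.456; 80 + 19.456/60 = 80.324267
  N ⇒ keep positive
  Longitude: degrees = first 3 digits = 165, minutes = 8.7434; 165 + 8.7434/60 = 165.145723
  W → negative
Point 2:
  φ: degrees = first 2 digits = 0, minutes = 59.654; 0 + 59.654/60 = 0.994233
  S ⇒ negate
  λ: split at 3 digits → 126° and 50.928′; 126 + 50.928/60 = 126.848800
  E ⇒ keep positive
Point 3:
  Lat: degrees = first 2 digits = 72, minutes = 42.524; 72 + 42.524/60 = 72.708733
  N ⇒ keep positive
  λ: split at 3 digits → 107° and 24.2566′; 107 + 24.2566/60 = 107.404277
  hemisphere W, so the sign is −

1. 80.32427, -165.14572
2. -0.99423, 126.84880
3. 72.70873, -107.40428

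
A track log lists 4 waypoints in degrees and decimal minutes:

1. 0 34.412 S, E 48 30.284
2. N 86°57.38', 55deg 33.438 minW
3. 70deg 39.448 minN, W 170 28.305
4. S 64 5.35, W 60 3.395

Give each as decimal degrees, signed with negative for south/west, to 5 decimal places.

1. -0.57353, 48.50473
2. 86.95633, -55.55730
3. 70.65747, -170.47175
4. -64.08917, -60.05658

Point 1:
  Lat: 34.412′ = 0.573533°; total 0.573533
  S → negative
  λ: 30.284′ = 0.504733°; total 48.504733
  E → positive
Point 2:
  Lat: 57.38′ = 0.956333°; total 86.956333
  N → positive
  λ: 33.438′ = 0.557300°; total 55.557300
  W ⇒ negate
Point 3:
  Latitude: 70 + 39.448/60 = 70.657467
  N → positive
  Lon: 170 + 28.305/60 = 170.471750
  W → negative
Point 4:
  φ: 64 + 5.35/60 = 64.089167
  S → negative
  Longitude: 60 + 3.395/60 = 60.056583
  W ⇒ negate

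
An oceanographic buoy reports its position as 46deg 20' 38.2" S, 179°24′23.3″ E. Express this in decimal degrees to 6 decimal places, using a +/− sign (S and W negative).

Latitude: 20′ + 38.2″ = 20.63667′; 46 + 20.63667/60 = 46.3439444
S → negative
Lon: 24′ + 23.3″ = 24.38833′; 179 + 24.38833/60 = 179.4064722
E → positive

-46.343944, 179.406472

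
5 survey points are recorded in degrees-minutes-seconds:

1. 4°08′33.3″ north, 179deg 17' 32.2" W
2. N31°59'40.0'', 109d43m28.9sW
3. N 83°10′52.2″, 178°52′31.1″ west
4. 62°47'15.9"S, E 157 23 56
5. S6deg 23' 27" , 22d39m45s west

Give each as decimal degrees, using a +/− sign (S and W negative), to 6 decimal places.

Point 1:
  φ: 8′ + 33.3″ = 8.55500′; 4 + 8.55500/60 = 4.1425833
  N → positive
  λ: 17′ + 32.2″ = 17.53667′; 179 + 17.53667/60 = 179.2922778
  hemisphere W, so the sign is −
Point 2:
  Lat: 59′ + 40″ = 59.66667′; 31 + 59.66667/60 = 31.9944444
  N ⇒ keep positive
  Lon: 109° + 43/60 + 28.9/3600 = 109 + 0.716667 + 0.008028 = 109.7246944
  hemisphere W, so the sign is −
Point 3:
  Latitude: 83° + 10/60 + 52.2/3600 = 83 + 0.166667 + 0.014500 = 83.1811667
  N → positive
  Lon: 178 + 52/60 + 31.1/3600 = 178.8753056
  W → negative
Point 4:
  φ: 62° + 47/60 + 15.9/3600 = 62 + 0.783333 + 0.004417 = 62.7877500
  S → negative
  λ: 23′ + 56″ = 23.93333′; 157 + 23.93333/60 = 157.3988889
  E ⇒ keep positive
Point 5:
  φ: 6° + 23/60 + 27/3600 = 6 + 0.383333 + 0.007500 = 6.3908333
  S → negative
  Lon: 22° + 39/60 + 45/3600 = 22 + 0.650000 + 0.012500 = 22.6625000
  hemisphere W, so the sign is −

1. 4.142583, -179.292278
2. 31.994444, -109.724694
3. 83.181167, -178.875306
4. -62.787750, 157.398889
5. -6.390833, -22.662500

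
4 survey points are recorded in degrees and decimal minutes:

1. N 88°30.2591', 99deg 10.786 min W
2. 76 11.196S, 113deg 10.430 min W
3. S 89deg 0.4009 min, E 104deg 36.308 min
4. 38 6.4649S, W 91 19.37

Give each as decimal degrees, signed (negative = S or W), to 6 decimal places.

Point 1:
  Lat: 30.2591′ = 0.504318°; total 88.5043183
  N ⇒ keep positive
  Lon: 10.786′ = 0.179767°; total 99.1797667
  W ⇒ negate
Point 2:
  φ: 11.196′ = 0.186600°; total 76.1866000
  S → negative
  λ: 113 + 10.43/60 = 113.1738333
  hemisphere W, so the sign is −
Point 3:
  φ: 89 + 0.4009/60 = 89.0066817
  S → negative
  Lon: 104 + 36.308/60 = 104.6051333
  E → positive
Point 4:
  Latitude: 38 + 6.4649/60 = 38.1077483
  hemisphere S, so the sign is −
  Lon: 19.37′ = 0.322833°; total 91.3228333
  W ⇒ negate

1. 88.504318, -99.179767
2. -76.186600, -113.173833
3. -89.006682, 104.605133
4. -38.107748, -91.322833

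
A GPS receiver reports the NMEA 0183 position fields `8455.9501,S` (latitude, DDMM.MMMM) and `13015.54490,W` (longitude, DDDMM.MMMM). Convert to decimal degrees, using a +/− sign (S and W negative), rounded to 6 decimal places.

Latitude: degrees = first 2 digits = 84, minutes = 55.9501; 84 + 55.9501/60 = 84.9325017
S ⇒ negate
Longitude: degrees = first 3 digits = 130, minutes = 15.5449; 130 + 15.5449/60 = 130.2590817
W → negative

-84.932502, -130.259082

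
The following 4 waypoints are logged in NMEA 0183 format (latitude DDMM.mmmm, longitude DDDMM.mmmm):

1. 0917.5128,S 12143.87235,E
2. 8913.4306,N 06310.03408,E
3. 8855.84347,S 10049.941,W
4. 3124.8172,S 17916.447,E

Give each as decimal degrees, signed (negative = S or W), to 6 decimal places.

1. -9.291880, 121.731206
2. 89.223843, 63.167235
3. -88.930725, -100.832350
4. -31.413620, 179.274117

Point 1:
  Latitude: split at 2 digits → 09° and 17.5128′; 9 + 17.5128/60 = 9.2918800
  S ⇒ negate
  Lon: split at 3 digits → 121° and 43.87235′; 121 + 43.87235/60 = 121.7312058
  E → positive
Point 2:
  Latitude: degrees = first 2 digits = 89, minutes = 13.4306; 89 + 13.4306/60 = 89.2238433
  N → positive
  Longitude: split at 3 digits → 063° and 10.03408′; 63 + 10.03408/60 = 63.1672347
  E ⇒ keep positive
Point 3:
  Latitude: degrees = first 2 digits = 88, minutes = 55.84347; 88 + 55.84347/60 = 88.9307245
  hemisphere S, so the sign is −
  Lon: split at 3 digits → 100° and 49.941′; 100 + 49.941/60 = 100.8323500
  W → negative
Point 4:
  φ: split at 2 digits → 31° and 24.8172′; 31 + 24.8172/60 = 31.4136200
  hemisphere S, so the sign is −
  Longitude: split at 3 digits → 179° and 16.447′; 179 + 16.447/60 = 179.2741167
  E ⇒ keep positive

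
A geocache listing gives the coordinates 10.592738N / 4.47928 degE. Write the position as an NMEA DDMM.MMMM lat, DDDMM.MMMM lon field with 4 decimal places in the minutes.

1035.5643,N / 00428.7568,E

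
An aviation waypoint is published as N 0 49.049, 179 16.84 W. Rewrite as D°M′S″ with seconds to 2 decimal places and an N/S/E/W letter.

0°49′2.94″ N, 179°16′50.40″ W

φ: fractional minutes 0.04900 × 60 = 2.9400″
Longitude: 16.84000′ → 16′ and 0.84000 × 60 = 50.4000″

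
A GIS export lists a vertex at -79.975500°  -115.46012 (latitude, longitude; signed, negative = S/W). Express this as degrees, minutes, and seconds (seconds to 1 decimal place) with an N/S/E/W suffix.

79°58′31.8″ S, 115°27′36.4″ W

Latitude is negative → S; |value| = 79.975500
φ: whole degrees 79; 58.53000′ → 58′ and 31.800″
Longitude is negative → W; |value| = 115.460120
Lon: whole degrees 115; 27.60720′ → 27′ and 36.432″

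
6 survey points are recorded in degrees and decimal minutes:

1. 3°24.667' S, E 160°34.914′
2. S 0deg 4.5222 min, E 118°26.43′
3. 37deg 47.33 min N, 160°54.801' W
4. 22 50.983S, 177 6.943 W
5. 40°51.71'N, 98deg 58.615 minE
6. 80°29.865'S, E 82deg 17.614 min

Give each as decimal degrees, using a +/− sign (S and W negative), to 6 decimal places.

1. -3.411117, 160.581900
2. -0.075370, 118.440500
3. 37.788833, -160.913350
4. -22.849717, -177.115717
5. 40.861833, 98.976917
6. -80.497750, 82.293567

Point 1:
  Lat: 3 + 24.667/60 = 3.4111167
  S ⇒ negate
  λ: 160 + 34.914/60 = 160.5819000
  E → positive
Point 2:
  Lat: 4.5222′ = 0.075370°; total 0.0753700
  S → negative
  λ: 26.43′ = 0.440500°; total 118.4405000
  E → positive
Point 3:
  φ: 37 + 47.33/60 = 37.7888333
  N → positive
  λ: 54.801′ = 0.913350°; total 160.9133500
  W → negative
Point 4:
  Latitude: 22 + 50.983/60 = 22.8497167
  hemisphere S, so the sign is −
  λ: 177 + 6.943/60 = 177.1157167
  W ⇒ negate
Point 5:
  φ: 51.71′ = 0.861833°; total 40.8618333
  N → positive
  λ: 98 + 58.615/60 = 98.9769167
  E → positive
Point 6:
  Latitude: 80 + 29.865/60 = 80.4977500
  S → negative
  Lon: 82 + 17.614/60 = 82.2935667
  E → positive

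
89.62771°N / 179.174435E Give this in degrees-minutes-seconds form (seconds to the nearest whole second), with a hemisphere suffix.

89°37′40″ N, 179°10′28″ E

Latitude: 0.627710° → 37.66260′; 0.66260 × 60 = 39.76″
Lon: 0.174435° → 10.46610′; 0.46610 × 60 = 27.97″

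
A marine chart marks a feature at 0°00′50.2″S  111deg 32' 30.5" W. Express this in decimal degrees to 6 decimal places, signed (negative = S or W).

-0.013944, -111.541806

Lat: 0° + 0/60 + 50.2/3600 = 0 + 0.000000 + 0.013944 = 0.0139444
S ⇒ negate
Lon: 111 + 32/60 + 30.5/3600 = 111.5418056
W → negative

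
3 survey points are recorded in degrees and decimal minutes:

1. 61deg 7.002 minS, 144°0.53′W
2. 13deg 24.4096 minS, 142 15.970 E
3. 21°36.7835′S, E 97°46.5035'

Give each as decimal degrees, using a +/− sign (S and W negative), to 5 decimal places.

1. -61.11670, -144.00883
2. -13.40683, 142.26617
3. -21.61306, 97.77506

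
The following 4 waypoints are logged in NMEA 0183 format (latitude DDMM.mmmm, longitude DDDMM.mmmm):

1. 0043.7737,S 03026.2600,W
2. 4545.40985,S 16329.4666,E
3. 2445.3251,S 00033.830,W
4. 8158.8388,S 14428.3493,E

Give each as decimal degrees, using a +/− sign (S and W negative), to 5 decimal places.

Point 1:
  Lat: degrees = first 2 digits = 0, minutes = 43.7737; 0 + 43.7737/60 = 0.729562
  hemisphere S, so the sign is −
  Longitude: degrees = first 3 digits = 30, minutes = 26.26; 30 + 26.26/60 = 30.437667
  hemisphere W, so the sign is −
Point 2:
  φ: split at 2 digits → 45° and 45.40985′; 45 + 45.40985/60 = 45.756831
  S ⇒ negate
  Lon: split at 3 digits → 163° and 29.4666′; 163 + 29.4666/60 = 163.491110
  E ⇒ keep positive
Point 3:
  Lat: degrees = first 2 digits = 24, minutes = 45.3251; 24 + 45.3251/60 = 24.755418
  S → negative
  Lon: degrees = first 3 digits = 0, minutes = 33.83; 0 + 33.83/60 = 0.563833
  W → negative
Point 4:
  φ: split at 2 digits → 81° and 58.8388′; 81 + 58.8388/60 = 81.980647
  hemisphere S, so the sign is −
  Lon: split at 3 digits → 144° and 28.3493′; 144 + 28.3493/60 = 144.472488
  E ⇒ keep positive

1. -0.72956, -30.43767
2. -45.75683, 163.49111
3. -24.75542, -0.56383
4. -81.98065, 144.47249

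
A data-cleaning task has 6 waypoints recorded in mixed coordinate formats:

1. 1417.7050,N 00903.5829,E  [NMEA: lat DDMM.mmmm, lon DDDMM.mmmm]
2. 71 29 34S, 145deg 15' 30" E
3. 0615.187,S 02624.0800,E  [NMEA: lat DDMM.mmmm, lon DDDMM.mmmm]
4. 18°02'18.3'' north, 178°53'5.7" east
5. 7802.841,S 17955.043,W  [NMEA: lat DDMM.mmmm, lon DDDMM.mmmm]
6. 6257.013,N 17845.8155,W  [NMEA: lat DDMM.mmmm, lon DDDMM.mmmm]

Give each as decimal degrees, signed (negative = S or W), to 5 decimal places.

Point 1:
  φ: degrees = first 2 digits = 14, minutes = 17.705; 14 + 17.705/60 = 14.295083
  N → positive
  Lon: degrees = first 3 digits = 9, minutes = 3.5829; 9 + 3.5829/60 = 9.059715
  E → positive
Point 2:
  φ: 71 + 29/60 + 34/3600 = 71.492778
  S → negative
  Lon: 145 + 15/60 + 30/3600 = 145.258333
  E ⇒ keep positive
Point 3:
  Lat: degrees = first 2 digits = 6, minutes = 15.187; 6 + 15.187/60 = 6.253117
  hemisphere S, so the sign is −
  Longitude: degrees = first 3 digits = 26, minutes = 24.08; 26 + 24.08/60 = 26.401333
  E ⇒ keep positive
Point 4:
  φ: 18 + 2/60 + 18.3/3600 = 18.038417
  N → positive
  Longitude: 178 + 53/60 + 5.7/3600 = 178.884917
  E → positive
Point 5:
  Latitude: split at 2 digits → 78° and 2.841′; 78 + 2.841/60 = 78.047350
  hemisphere S, so the sign is −
  Longitude: split at 3 digits → 179° and 55.043′; 179 + 55.043/60 = 179.917383
  W ⇒ negate
Point 6:
  φ: split at 2 digits → 62° and 57.013′; 62 + 57.013/60 = 62.950217
  N → positive
  λ: degrees = first 3 digits = 178, minutes = 45.8155; 178 + 45.8155/60 = 178.763592
  W ⇒ negate

1. 14.29508, 9.05972
2. -71.49278, 145.25833
3. -6.25312, 26.40133
4. 18.03842, 178.88492
5. -78.04735, -179.91738
6. 62.95022, -178.76359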